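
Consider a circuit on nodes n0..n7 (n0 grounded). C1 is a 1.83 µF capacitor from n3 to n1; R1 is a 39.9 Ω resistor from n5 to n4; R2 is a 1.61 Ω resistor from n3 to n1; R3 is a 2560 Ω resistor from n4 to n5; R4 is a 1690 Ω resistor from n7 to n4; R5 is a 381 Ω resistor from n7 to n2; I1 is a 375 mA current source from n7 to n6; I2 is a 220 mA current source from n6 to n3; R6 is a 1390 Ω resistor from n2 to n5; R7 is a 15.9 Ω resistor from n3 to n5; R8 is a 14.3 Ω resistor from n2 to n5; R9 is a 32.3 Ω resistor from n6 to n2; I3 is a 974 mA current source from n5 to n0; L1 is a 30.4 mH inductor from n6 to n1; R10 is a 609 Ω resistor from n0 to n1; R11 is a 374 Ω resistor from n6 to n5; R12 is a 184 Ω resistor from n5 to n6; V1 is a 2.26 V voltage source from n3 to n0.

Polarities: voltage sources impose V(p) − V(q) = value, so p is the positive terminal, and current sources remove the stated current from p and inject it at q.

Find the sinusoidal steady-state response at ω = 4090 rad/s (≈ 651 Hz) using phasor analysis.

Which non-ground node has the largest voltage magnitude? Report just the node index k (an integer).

7

Apply KCL at each of the 7 non-ground nodes and solve the resulting linear system.
Node n1: branches {C1, R2, L1, R10} → V_1 = 2.179+0.1876j
Node n2: branches {R5, R6, R8, R9} → V_2 = -17.85-3.035j
Node n3: branches {C1, R2, I2, R7, V1} → V_3 = 2.260+0.000j
Node n4: branches {R1, R3, R4} → V_4 = -18.66-1.870j
Node n5: branches {R1, R3, R6, R7, R8, I3, R11, R12} → V_5 = -15.96-1.848j
Node n6: branches {I1, I2, R9, L1, R11, R12} → V_6 = -12.27-5.763j
Node n7: branches {R4, R5, I1} → V_7 = -134.6-2.821j
Source currents: i(V1)=-0.9776-0.0003080j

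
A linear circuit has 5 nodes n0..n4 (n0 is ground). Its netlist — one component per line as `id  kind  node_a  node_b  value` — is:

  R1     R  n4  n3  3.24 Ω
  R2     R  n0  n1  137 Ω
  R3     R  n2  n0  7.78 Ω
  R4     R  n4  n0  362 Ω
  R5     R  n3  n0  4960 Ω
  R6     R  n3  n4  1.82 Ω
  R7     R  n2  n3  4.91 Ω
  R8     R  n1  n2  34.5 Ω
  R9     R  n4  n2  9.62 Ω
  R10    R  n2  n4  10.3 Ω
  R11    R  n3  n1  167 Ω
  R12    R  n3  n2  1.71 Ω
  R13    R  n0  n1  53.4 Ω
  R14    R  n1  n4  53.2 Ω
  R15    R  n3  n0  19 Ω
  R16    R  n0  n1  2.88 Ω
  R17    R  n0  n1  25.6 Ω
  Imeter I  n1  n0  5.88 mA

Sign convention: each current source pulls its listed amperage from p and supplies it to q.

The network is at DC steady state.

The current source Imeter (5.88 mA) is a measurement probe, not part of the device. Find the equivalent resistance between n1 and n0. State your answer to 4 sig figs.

Element admittances at DC:
  Y(R1) = 0.3086 S between n4,n3
  Y(R2) = 0.007299 S between n0,n1
  Y(R3) = 0.1285 S between n2,n0
  Y(R4) = 0.002762 S between n4,n0
  Y(R5) = 0.0002016 S between n3,n0
  Y(R6) = 0.5495 S between n3,n4
  Y(R7) = 0.2037 S between n2,n3
  Y(R8) = 0.02899 S between n1,n2
  Y(R9) = 0.1040 S between n4,n2
  Y(R10) = 0.09709 S between n2,n4
  Y(R11) = 0.005988 S between n3,n1
  Y(R12) = 0.5848 S between n3,n2
  Y(R13) = 0.01873 S between n0,n1
  Y(R14) = 0.01880 S between n1,n4
  Y(R15) = 0.05263 S between n3,n0
  Y(R16) = 0.3472 S between n0,n1
  Y(R17) = 0.03906 S between n0,n1
  Imeter: injects 0.00588 A into n0 (from n1)
Assemble and solve the 4×4 MNA system:
  V(n1)=-0.01296  V(n2)=-0.002898  V(n3)=-0.002948  V(n4)=-0.003105

R_eq = 2.204 Ω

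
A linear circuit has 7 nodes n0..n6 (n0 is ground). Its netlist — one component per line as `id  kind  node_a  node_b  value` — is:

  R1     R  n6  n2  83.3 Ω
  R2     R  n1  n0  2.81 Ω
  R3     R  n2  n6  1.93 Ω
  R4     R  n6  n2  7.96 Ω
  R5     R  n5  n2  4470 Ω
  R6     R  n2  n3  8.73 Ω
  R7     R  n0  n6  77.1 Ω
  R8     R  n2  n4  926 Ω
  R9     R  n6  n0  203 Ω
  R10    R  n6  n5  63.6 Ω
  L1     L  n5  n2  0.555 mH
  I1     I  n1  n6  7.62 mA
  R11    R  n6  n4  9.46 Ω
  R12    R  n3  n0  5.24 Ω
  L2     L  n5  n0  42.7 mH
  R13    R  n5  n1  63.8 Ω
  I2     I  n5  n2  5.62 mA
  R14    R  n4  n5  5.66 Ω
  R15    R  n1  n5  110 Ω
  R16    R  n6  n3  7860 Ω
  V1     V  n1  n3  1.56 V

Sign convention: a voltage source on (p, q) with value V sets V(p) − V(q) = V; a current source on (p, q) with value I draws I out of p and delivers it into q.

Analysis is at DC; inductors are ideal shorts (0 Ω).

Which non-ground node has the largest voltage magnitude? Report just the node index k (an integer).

Apply KCL at each of the 6 non-ground nodes and solve the resulting linear system.
Node n1: branches {R2, I1, R13, R15, V1} → V_1 = 0.6835
Node n2: branches {R1, R3, R4, R5, R6, R8, L1, I2} → V_2 = 0.000
Node n3: branches {R6, R12, R16, V1} → V_3 = -0.8765
Node n4: branches {R8, R11, R14} → V_4 = 0.003705
Node n5: branches {R5, R10, L1, L2, R13, I2, R14, R15} → V_5 = 0.000
Node n6: branches {R1, R3, R4, R7, R9, R10, I1, R11, R16} → V_6 = 0.009934
Source currents: i(L1)=0.08826, i(L2)=-0.07614, i(V1)=-0.2678

3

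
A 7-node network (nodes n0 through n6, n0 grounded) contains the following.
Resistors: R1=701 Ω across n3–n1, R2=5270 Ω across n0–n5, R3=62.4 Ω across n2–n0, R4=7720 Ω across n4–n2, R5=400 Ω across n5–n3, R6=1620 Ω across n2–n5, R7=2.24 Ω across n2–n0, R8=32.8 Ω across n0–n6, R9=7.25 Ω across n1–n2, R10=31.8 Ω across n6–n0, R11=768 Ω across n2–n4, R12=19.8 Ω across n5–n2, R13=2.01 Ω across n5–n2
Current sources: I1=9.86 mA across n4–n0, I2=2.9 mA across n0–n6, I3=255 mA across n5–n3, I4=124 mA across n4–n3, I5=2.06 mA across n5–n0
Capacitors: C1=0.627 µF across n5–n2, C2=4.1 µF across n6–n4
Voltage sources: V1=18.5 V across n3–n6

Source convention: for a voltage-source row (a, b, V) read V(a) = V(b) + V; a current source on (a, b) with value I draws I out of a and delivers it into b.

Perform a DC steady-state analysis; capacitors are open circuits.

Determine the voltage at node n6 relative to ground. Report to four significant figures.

Apply KCL at each of the 6 non-ground nodes and solve the resulting linear system.
Node n1: branches {R1, R9} → V_1 = -0.3982
Node n2: branches {C1, R3, R4, R6, R7, R9, R11, R12, R13} → V_2 = -0.6417
Node n3: branches {R1, I3, R5, I4, V1} → V_3 = 23.15
Node n4: branches {I1, R4, I4, C2, R11} → V_4 = -94.14
Node n5: branches {R2, C1, I3, R5, R6, I5, R12, R13} → V_5 = -0.9999
Node n6: branches {I2, R8, C2, R10, V1} → V_6 = 4.649
Source currents: i(V1)=0.2850

4.649 V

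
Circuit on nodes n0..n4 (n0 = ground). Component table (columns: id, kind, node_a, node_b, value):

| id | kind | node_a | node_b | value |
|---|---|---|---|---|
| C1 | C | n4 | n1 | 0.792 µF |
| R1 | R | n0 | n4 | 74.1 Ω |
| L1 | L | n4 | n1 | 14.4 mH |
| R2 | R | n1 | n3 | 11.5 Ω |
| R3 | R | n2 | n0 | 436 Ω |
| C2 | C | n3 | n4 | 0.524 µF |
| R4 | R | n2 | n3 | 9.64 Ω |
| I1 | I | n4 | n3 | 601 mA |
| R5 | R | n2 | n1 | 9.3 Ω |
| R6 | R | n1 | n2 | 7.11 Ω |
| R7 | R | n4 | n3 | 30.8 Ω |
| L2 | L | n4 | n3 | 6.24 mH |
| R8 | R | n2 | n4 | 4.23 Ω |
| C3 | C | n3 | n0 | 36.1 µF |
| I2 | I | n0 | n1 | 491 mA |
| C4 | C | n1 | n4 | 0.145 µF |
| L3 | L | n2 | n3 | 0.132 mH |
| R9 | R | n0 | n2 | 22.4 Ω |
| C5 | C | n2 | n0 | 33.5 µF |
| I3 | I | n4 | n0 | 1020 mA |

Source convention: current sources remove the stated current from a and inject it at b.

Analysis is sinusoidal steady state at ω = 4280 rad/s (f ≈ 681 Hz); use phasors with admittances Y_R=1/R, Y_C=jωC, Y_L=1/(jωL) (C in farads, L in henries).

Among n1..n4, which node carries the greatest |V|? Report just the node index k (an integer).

MNA unknowns: 4 node voltages V₁..V_4
C1: Y=0.000+0.003390j on G[4,1]
R1: Y=0.01350+0.000j on G[0,4]
L1: Y=0.000-0.01623j on G[4,1]
R2: Y=0.08696+0.000j on G[1,3]
R3: Y=0.002294+0.000j on G[2,0]
C2: Y=0.000+0.002243j on G[3,4]
R4: Y=0.1037+0.000j on G[2,3]
I1: z[4]−=0.601, z[3]+=0.601
R5: Y=0.1075+0.000j on G[2,1]
R6: Y=0.1406+0.000j on G[1,2]
R7: Y=0.03247+0.000j on G[4,3]
L2: Y=0.000-0.03744j on G[4,3]
R8: Y=0.2364+0.000j on G[2,4]
C3: Y=0.000+0.1545j on G[3,0]
I2: z[0]−=0.491, z[1]+=0.491
C4: Y=0.000+0.0006206j on G[1,4]
L3: Y=0.000-1.770j on G[2,3]
R9: Y=0.04464+0.000j on G[0,2]
C5: Y=0.000+0.1434j on G[2,0]
I3: z[4]−=1.02, z[0]+=1.02
solve → V1=1.223+1.630j, V2=-0.1733+1.265j, V3=-0.2477+1.702j, V4=-5.679+0.2789j

4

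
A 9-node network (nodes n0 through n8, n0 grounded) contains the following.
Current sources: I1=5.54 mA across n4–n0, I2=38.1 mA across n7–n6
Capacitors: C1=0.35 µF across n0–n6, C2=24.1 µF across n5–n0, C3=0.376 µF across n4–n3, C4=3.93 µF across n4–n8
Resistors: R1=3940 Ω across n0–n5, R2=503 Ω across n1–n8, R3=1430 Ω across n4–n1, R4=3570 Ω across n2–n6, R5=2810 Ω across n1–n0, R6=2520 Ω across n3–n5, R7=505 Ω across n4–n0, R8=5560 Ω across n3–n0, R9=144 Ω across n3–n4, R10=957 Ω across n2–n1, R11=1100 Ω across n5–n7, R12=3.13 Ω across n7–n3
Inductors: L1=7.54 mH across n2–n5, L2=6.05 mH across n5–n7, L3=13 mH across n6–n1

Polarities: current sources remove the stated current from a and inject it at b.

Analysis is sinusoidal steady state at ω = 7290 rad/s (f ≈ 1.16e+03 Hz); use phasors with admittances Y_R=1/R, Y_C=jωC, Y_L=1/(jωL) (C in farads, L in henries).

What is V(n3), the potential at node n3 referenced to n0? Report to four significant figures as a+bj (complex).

Apply KCL at each of the 8 non-ground nodes and solve the resulting linear system.
Node n1: branches {R2, R3, R5, R10, L3} → V_1 = 6.652-6.643j
Node n2: branches {R4, L1, R10} → V_2 = 0.4078+0.6022j
Node n3: branches {R6, R8, R9, C3, R12} → V_3 = 0.1197-1.210j
Node n4: branches {I1, R3, R7, R9, C3, C4} → V_4 = 0.9046-2.375j
Node n5: branches {R1, L1, R6, L2, C2, R11} → V_5 = -0.08363+0.1175j
Node n6: branches {C1, R4, L3, I2} → V_6 = 8.602-4.287j
Node n7: branches {L2, R11, R12, I2} → V_7 = 0.09297-1.193j
Node n8: branches {R2, C4} → V_8 = 0.6373-2.792j

0.1197-1.210j V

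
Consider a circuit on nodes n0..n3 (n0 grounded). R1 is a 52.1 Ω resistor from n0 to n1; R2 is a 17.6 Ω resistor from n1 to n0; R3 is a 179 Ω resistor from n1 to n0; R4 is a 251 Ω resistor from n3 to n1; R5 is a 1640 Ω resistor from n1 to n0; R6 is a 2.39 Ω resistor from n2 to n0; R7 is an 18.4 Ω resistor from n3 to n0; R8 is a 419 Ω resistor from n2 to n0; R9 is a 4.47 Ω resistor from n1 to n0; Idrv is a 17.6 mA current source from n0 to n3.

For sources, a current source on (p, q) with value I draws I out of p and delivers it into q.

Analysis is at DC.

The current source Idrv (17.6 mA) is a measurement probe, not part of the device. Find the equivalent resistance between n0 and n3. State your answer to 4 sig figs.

Apply KCL at each of the 3 non-ground nodes and solve the resulting linear system.
Node n1: branches {R1, R2, R3, R4, R5, R9} → V_1 = 0.003882
Node n2: branches {R6, R8} → V_2 = 0.000
Node n3: branches {R4, R7, Idrv} → V_3 = 0.3020

R_eq = 17.16 Ω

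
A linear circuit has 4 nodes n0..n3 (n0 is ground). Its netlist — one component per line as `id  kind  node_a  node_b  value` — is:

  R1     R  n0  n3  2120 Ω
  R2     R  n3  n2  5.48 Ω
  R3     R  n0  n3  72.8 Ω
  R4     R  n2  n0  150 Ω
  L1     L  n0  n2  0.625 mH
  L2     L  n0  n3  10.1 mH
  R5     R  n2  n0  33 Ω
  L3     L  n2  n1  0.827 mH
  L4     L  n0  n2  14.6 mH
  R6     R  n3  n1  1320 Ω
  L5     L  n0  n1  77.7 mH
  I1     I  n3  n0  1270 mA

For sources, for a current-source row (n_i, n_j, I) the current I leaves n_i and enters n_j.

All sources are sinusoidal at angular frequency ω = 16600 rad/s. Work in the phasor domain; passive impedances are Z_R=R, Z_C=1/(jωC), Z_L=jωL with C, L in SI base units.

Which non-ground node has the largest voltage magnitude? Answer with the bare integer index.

MNA unknowns: 3 node voltages V₁..V_3
R1: Y=0.0004717+0.000j on G[0,3]
R2: Y=0.1825+0.000j on G[3,2]
R3: Y=0.01374+0.000j on G[0,3]
R4: Y=0.006667+0.000j on G[2,0]
L1: Y=0.000-0.09639j on G[0,2]
L2: Y=0.000-0.005964j on G[0,3]
R5: Y=0.03030+0.000j on G[2,0]
L3: Y=0.000-0.07284j on G[2,1]
L4: Y=0.000-0.004126j on G[0,2]
R6: Y=0.0007576+0.000j on G[3,1]
L5: Y=0.000-0.0007753j on G[0,1]
I1: z[3]−=1.27, z[0]+=1.27
solve → V1=-3.964-9.137j, V2=-4.003-9.173j, V3=-9.880-8.811j

3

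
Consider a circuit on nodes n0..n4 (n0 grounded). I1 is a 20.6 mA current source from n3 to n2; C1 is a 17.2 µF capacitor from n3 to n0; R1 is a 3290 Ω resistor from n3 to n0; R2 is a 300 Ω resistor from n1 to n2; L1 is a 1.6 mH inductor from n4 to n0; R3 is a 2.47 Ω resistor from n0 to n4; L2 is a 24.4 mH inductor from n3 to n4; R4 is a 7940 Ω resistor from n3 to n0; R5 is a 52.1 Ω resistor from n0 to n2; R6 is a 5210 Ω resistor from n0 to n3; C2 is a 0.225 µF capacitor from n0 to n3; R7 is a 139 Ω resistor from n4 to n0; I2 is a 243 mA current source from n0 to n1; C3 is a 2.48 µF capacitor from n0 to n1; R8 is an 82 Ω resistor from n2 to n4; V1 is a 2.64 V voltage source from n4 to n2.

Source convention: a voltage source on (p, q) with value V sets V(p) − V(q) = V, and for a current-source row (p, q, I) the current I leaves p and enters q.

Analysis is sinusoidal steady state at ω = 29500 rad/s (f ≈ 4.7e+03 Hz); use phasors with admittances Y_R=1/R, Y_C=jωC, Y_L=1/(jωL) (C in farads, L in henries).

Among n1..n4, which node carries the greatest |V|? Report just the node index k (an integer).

1

Element admittances at ω=29500 rad/s:
  I1: injects 0.0206 A into n2 (from n3)
  Y(C1) = 0.000+0.5074j S between n3,n0
  Y(R1) = 0.0003040+0.000j S between n3,n0
  Y(R2) = 0.003333+0.000j S between n1,n2
  Y(L1) = 0.000-0.02119j S between n4,n0
  Y(R3) = 0.4049+0.000j S between n0,n4
  Y(L2) = 0.000-0.001389j S between n3,n4
  Y(R4) = 0.0001259+0.000j S between n3,n0
  Y(R5) = 0.01919+0.000j S between n0,n2
  Y(R6) = 0.0001919+0.000j S between n0,n3
  Y(C2) = 0.000+0.006637j S between n0,n3
  Y(R7) = 0.007194+0.000j S between n4,n0
  I2: injects 0.243 A into n1 (from n0)
  Y(C3) = 0.000+0.07316j S between n0,n1
  Y(R8) = 0.01220+0.000j S between n2,n4
  V1: constraint V(n4)−V(n2) = 2.64
Assemble and solve the 5×5 MNA system:
  V(n1)=0.1453-3.203j  V(n2)=-2.454-0.01489j  V(n3)=-0.0005536+0.04022j  V(n4)=0.1863-0.01489j
  i(V1)=-0.1086+0.01034j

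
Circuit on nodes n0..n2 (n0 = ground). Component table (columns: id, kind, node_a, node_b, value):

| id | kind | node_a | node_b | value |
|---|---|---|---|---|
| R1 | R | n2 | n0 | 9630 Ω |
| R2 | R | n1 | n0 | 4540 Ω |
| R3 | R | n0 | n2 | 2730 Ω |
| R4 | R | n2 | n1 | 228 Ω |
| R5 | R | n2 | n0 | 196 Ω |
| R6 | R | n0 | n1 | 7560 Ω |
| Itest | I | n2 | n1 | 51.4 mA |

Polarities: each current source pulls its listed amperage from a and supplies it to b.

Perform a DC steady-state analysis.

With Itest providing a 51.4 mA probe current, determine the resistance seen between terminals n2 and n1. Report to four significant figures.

R_eq = 212.0 Ω

MNA unknowns: 2 node voltages V₁..V_2
R1: Y=0.0001038 on G[2,0]
R2: Y=0.0002203 on G[1,0]
R3: Y=0.0003663 on G[0,2]
R4: Y=0.004386 on G[2,1]
R5: Y=0.005102 on G[2,0]
R6: Y=0.0001323 on G[0,1]
Itest: z[2]−=0.0514, z[1]+=0.0514
solve → V1=10.25, V2=-0.6483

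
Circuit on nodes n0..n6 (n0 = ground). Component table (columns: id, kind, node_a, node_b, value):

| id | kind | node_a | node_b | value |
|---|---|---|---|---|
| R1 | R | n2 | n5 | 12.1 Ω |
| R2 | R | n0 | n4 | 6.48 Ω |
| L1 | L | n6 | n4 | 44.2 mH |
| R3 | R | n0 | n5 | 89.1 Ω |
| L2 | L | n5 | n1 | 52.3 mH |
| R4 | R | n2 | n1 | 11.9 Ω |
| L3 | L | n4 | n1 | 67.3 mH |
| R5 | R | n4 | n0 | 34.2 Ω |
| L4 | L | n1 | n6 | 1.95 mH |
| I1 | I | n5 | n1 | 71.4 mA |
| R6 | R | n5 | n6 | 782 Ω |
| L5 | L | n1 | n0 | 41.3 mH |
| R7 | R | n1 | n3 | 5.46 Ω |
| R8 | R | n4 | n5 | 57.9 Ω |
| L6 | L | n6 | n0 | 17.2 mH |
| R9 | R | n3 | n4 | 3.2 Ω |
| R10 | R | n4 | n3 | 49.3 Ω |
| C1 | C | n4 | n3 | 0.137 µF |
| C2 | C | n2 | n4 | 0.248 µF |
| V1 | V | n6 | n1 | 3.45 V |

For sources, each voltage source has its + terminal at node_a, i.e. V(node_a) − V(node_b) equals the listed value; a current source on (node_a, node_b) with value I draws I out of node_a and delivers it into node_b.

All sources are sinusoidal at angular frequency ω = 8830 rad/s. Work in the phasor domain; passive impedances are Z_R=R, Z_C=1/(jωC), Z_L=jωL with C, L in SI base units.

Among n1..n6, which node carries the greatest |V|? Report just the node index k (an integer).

MNA unknowns: 6 node voltages V₁..V_6 plus 1 source current (V1)
R1: Y=0.08264+0.000j on G[2,5]
R2: Y=0.1543+0.000j on G[0,4]
L1: Y=0.000-0.002562j on G[6,4]
R3: Y=0.01122+0.000j on G[0,5]
L2: Y=0.000-0.002165j on G[5,1]
R4: Y=0.08403+0.000j on G[2,1]
L3: Y=0.000-0.001683j on G[4,1]
R5: Y=0.02924+0.000j on G[4,0]
L4: Y=0.000-0.05808j on G[1,6]
I1: z[5]−=0.0714, z[1]+=0.0714
R6: Y=0.001279+0.000j on G[5,6]
L5: Y=0.000-0.002742j on G[1,0]
R7: Y=0.1832+0.000j on G[1,3]
R8: Y=0.01727+0.000j on G[4,5]
L6: Y=0.000-0.006584j on G[6,0]
R9: Y=0.3125+0.000j on G[3,4]
R10: Y=0.02028+0.000j on G[4,3]
C1: Y=0.000+0.001210j on G[4,3]
C2: Y=0.000+0.002190j on G[2,4]
V1: row V6−V1=3.45, i_V1 at 6,1
solve → V1=0.1941+0.3759j, V2=-0.2995+0.3077j, V3=0.08859+0.2104j, V4=0.03021+0.1196j, V5=-0.8064+0.2296j, V6=3.644+0.3759j
aux → i_V1=-0.008823+0.2334j

6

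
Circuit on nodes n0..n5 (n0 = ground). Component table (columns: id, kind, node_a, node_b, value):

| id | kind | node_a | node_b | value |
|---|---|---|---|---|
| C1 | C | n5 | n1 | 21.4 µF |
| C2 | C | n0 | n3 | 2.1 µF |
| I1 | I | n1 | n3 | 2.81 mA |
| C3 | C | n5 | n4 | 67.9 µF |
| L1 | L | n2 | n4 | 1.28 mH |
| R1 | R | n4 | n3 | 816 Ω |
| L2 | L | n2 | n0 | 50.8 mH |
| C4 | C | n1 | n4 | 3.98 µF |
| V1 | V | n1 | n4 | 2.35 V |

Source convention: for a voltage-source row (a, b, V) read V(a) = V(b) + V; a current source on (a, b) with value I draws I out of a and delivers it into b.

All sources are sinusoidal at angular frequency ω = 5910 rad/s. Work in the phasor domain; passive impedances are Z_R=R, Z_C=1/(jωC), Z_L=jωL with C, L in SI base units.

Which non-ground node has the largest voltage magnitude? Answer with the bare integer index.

1

MNA unknowns: 5 node voltages V₁..V_5 plus 1 source current (V1)
C1: Y=0.000+0.1265j on G[5,1]
C2: Y=0.000+0.01241j on G[0,3]
I1: z[1]−=0.00281, z[3]+=0.00281
C3: Y=0.000+0.4013j on G[5,4]
L1: Y=0.000-0.1322j on G[2,4]
R1: Y=0.001225+0.000j on G[4,3]
L2: Y=0.000-0.003331j on G[2,0]
C4: Y=0.000+0.02352j on G[1,4]
V1: row V1−V4=2.35, i_V1 at 1,4
solve → V1=2.126-0.8027j, V2=-0.2180-0.7829j, V3=-0.05851-0.2101j, V4=-0.2235-0.8027j, V5=0.3397-0.8027j
aux → i_V1=-0.002810-0.2813j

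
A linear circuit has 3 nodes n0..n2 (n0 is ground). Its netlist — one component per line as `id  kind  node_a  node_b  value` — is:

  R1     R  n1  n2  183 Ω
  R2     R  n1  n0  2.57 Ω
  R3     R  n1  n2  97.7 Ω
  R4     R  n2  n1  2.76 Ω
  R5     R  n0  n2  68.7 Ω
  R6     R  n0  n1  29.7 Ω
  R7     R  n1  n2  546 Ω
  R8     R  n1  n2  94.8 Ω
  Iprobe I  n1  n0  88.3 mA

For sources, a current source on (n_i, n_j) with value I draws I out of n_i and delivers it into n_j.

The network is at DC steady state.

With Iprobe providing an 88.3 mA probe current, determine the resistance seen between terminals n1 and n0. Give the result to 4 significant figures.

Apply KCL at each of the 2 non-ground nodes and solve the resulting linear system.
Node n1: branches {R1, R2, R3, R4, R6, R7, R8, Iprobe} → V_1 = -0.2021
Node n2: branches {R1, R3, R4, R5, R7, R8} → V_2 = -0.1949

R_eq = 2.289 Ω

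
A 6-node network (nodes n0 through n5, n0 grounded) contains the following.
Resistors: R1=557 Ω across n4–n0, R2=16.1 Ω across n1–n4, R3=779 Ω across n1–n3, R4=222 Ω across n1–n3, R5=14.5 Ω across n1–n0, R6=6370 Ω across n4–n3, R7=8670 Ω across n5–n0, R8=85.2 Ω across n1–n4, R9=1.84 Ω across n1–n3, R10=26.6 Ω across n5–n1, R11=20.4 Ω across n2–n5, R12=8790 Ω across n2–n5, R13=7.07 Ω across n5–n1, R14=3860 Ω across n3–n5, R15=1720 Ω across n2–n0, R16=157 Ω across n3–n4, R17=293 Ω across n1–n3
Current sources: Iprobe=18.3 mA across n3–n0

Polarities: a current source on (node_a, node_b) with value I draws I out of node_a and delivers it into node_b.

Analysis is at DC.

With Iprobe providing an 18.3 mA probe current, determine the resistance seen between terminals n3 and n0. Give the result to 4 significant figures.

MNA unknowns: 5 node voltages V₁..V_5
R1: Y=0.001795 on G[4,0]
R2: Y=0.06211 on G[1,4]
R3: Y=0.001284 on G[1,3]
R4: Y=0.004505 on G[1,3]
R5: Y=0.06897 on G[1,0]
R6: Y=0.0001570 on G[4,3]
R7: Y=0.0001153 on G[5,0]
R8: Y=0.01174 on G[1,4]
R9: Y=0.5435 on G[1,3]
R10: Y=0.03759 on G[5,1]
R11: Y=0.04902 on G[2,5]
R12: Y=0.0001138 on G[2,5]
R13: Y=0.1414 on G[5,1]
R14: Y=0.0002591 on G[3,5]
R15: Y=0.0005814 on G[2,0]
R16: Y=0.006369 on G[3,4]
R17: Y=0.003413 on G[1,3]
Iprobe: z[3]−=0.0183, z[0]+=0.0183
solve → V1=-0.2562, V2=-0.2523, V3=-0.2889, V4=-0.2532, V5=-0.2553

R_eq = 15.79 Ω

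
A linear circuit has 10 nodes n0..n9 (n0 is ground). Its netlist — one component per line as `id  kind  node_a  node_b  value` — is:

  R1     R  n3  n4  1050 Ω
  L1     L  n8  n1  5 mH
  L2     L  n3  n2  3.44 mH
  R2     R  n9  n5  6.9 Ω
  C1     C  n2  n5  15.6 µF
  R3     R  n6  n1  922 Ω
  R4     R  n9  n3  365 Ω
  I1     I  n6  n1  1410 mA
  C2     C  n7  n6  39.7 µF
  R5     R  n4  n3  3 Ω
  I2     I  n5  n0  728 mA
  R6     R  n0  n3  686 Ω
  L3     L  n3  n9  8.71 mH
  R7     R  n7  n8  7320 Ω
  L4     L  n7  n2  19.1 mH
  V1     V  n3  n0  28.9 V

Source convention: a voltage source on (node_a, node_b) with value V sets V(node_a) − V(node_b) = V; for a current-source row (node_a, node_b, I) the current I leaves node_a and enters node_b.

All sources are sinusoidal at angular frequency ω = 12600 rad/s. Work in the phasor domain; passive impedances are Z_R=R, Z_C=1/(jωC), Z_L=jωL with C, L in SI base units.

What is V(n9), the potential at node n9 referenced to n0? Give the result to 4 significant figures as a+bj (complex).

MNA unknowns: 9 node voltages V₁..V_9 plus 1 source current (V1)
R1: Y=0.0009524+0.000j on G[3,4]
L1: Y=0.000-0.01587j on G[8,1]
L2: Y=0.000-0.02307j on G[3,2]
R2: Y=0.1449+0.000j on G[9,5]
C1: Y=0.000+0.1966j on G[2,5]
R3: Y=0.001085+0.000j on G[6,1]
R4: Y=0.002740+0.000j on G[9,3]
I1: z[6]−=1.41, z[1]+=1.41
C2: Y=0.000+0.5002j on G[7,6]
R5: Y=0.3333+0.000j on G[4,3]
I2: z[5]−=0.728, z[0]+=0.728
R6: Y=0.001458+0.000j on G[0,3]
L3: Y=0.000-0.009112j on G[3,9]
R7: Y=0.0001366+0.000j on G[7,8]
L4: Y=0.000-0.004155j on G[7,2]
V1: row V3−V0=28.9, i_V1 at 3,0
solve → V1=1181-22.05j, V2=26.73-23.44j, V3=28.90+0.000j, V4=28.90+0.000j, V5=26.98-20.69j, V6=26.73-23.13j, V7=26.73-23.44j, V8=1181-31.99j, V9=28.28-20.35j
aux → i_V1=-0.7701+0.000j

28.28-20.35j V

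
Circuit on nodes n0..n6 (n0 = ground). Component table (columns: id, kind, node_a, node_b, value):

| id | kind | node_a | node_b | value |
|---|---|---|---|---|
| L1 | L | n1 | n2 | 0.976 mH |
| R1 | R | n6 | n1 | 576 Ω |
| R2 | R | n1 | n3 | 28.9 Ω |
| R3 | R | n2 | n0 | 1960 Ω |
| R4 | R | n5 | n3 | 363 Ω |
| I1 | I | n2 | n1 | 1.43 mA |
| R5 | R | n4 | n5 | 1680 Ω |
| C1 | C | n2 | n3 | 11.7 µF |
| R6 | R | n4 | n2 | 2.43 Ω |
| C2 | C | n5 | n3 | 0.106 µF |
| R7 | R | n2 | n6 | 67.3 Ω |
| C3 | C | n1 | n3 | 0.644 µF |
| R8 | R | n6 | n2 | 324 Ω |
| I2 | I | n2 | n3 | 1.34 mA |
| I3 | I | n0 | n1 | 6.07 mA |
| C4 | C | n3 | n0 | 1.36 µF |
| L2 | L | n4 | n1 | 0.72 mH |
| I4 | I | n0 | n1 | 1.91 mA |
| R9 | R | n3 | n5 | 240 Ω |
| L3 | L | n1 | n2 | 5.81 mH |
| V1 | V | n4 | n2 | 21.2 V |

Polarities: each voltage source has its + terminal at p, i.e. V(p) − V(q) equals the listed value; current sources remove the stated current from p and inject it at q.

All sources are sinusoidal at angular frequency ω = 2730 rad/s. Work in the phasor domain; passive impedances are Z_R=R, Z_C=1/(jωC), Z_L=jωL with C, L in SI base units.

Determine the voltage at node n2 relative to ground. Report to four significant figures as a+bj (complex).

Element admittances at ω=2730 rad/s:
  Y(L1) = 0.000-0.3753j S between n1,n2
  Y(R1) = 0.001736+0.000j S between n6,n1
  Y(R2) = 0.03460+0.000j S between n1,n3
  Y(R3) = 0.0005102+0.000j S between n2,n0
  Y(R4) = 0.002755+0.000j S between n5,n3
  I1: injects 0.00143 A into n1 (from n2)
  Y(R5) = 0.0005952+0.000j S between n4,n5
  Y(C1) = 0.000+0.03194j S between n2,n3
  Y(R6) = 0.4115+0.000j S between n4,n2
  Y(C2) = 0.000+0.0002894j S between n5,n3
  Y(R7) = 0.01486+0.000j S between n2,n6
  Y(C3) = 0.000+0.001758j S between n1,n3
  Y(R8) = 0.003086+0.000j S between n6,n2
  I2: injects 0.00134 A into n3 (from n2)
  I3: injects 0.00607 A into n1 (from n0)
  Y(C4) = 0.000+0.003713j S between n3,n0
  Y(L2) = 0.000-0.5088j S between n4,n1
  I4: injects 0.00191 A into n1 (from n0)
  Y(R9) = 0.004167+0.000j S between n3,n5
  Y(L3) = 0.000-0.06305j S between n1,n2
  V1: constraint V(n4)−V(n2) = 21.2
Assemble and solve the 7×7 MNA system:
  V(n1)=5.067+2.266j  V(n2)=-6.525+2.463j  V(n3)=-0.3384-3.046j  V(n4)=14.68+2.463j  V(n5)=0.8655-2.656j  V(n6)=-5.502+2.445j
  i(V1)=-8.833+4.885j

-6.525+2.463j V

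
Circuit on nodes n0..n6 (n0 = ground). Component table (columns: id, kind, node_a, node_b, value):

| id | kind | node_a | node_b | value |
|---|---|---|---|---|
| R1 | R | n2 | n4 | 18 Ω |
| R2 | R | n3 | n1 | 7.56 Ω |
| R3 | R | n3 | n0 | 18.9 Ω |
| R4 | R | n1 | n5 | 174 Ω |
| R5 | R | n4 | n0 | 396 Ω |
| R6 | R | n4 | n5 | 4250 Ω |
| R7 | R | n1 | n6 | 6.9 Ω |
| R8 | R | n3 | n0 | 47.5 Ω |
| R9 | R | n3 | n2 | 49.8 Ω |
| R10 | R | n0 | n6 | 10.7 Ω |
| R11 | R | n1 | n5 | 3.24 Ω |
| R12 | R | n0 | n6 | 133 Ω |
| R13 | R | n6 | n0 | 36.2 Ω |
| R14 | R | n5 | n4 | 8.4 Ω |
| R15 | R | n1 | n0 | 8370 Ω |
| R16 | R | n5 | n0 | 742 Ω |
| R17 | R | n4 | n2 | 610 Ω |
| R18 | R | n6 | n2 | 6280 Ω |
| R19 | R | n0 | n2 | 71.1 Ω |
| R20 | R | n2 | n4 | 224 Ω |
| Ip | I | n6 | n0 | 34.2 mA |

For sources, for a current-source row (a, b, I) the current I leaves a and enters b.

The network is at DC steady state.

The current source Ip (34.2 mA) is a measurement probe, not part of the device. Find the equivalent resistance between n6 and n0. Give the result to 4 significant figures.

Apply KCL at each of the 6 non-ground nodes and solve the resulting linear system.
Node n1: branches {R2, R4, R7, R11, R15} → V_1 = -0.1405
Node n2: branches {R1, R9, R17, R18, R19, R20} → V_2 = -0.09618
Node n3: branches {R2, R3, R8, R9} → V_3 = -0.09064
Node n4: branches {R1, R5, R6, R14, R17, R20} → V_4 = -0.1197
Node n5: branches {R4, R6, R11, R14, R16} → V_5 = -0.1343
Node n6: branches {R7, R10, R12, R13, R18, Ip} → V_6 = -0.1994

R_eq = 5.830 Ω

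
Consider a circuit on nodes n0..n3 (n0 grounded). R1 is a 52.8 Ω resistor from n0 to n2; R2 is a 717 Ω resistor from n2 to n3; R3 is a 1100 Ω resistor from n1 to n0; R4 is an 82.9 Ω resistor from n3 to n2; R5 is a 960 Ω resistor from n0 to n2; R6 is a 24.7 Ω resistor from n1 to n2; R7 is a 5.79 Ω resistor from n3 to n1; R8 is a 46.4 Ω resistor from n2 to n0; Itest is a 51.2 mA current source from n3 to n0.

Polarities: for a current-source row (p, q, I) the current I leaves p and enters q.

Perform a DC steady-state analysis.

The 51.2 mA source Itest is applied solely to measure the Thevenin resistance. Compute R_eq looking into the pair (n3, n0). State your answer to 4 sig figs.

R_eq = 44.18 Ω

Element admittances at DC:
  Y(R1) = 0.01894 S between n0,n2
  Y(R2) = 0.001395 S between n2,n3
  Y(R3) = 0.0009091 S between n1,n0
  Y(R4) = 0.01206 S between n3,n2
  Y(R5) = 0.001042 S between n0,n2
  Y(R6) = 0.04049 S between n1,n2
  Y(R7) = 0.1727 S between n3,n1
  Y(R8) = 0.02155 S between n2,n0
  Itest: injects 0.0512 A into n0 (from n3)
Assemble and solve the 3×3 MNA system:
  V(n1)=-2.049  V(n2)=-1.188  V(n3)=-2.262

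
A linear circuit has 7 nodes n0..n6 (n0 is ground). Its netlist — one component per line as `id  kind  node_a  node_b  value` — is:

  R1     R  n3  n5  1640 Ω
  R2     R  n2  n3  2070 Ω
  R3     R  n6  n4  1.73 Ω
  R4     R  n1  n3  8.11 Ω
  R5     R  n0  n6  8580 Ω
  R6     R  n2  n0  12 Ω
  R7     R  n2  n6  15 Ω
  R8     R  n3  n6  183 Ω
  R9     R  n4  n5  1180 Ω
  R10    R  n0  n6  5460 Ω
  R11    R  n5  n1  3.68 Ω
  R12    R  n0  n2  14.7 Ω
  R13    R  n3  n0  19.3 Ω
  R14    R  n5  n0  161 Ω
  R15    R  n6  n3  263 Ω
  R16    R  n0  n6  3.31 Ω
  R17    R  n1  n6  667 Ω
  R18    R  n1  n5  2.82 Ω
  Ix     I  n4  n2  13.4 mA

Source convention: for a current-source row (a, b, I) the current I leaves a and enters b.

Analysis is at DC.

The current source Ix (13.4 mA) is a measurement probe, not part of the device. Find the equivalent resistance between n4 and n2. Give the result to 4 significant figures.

Apply KCL at each of the 6 non-ground nodes and solve the resulting linear system.
Node n1: branches {R4, R11, R17, R18} → V_1 = -0.004500
Node n2: branches {R2, R6, R7, R12, Ix} → V_2 = 0.05341
Node n3: branches {R1, R2, R4, R8, R13, R15} → V_3 = -0.004162
Node n4: branches {R3, R9, Ix} → V_4 = -0.04904
Node n5: branches {R1, R9, R11, R14, R18} → V_5 = -0.004515
Node n6: branches {R3, R5, R7, R8, R10, R15, R16, R17} → V_6 = -0.02592

R_eq = 7.645 Ω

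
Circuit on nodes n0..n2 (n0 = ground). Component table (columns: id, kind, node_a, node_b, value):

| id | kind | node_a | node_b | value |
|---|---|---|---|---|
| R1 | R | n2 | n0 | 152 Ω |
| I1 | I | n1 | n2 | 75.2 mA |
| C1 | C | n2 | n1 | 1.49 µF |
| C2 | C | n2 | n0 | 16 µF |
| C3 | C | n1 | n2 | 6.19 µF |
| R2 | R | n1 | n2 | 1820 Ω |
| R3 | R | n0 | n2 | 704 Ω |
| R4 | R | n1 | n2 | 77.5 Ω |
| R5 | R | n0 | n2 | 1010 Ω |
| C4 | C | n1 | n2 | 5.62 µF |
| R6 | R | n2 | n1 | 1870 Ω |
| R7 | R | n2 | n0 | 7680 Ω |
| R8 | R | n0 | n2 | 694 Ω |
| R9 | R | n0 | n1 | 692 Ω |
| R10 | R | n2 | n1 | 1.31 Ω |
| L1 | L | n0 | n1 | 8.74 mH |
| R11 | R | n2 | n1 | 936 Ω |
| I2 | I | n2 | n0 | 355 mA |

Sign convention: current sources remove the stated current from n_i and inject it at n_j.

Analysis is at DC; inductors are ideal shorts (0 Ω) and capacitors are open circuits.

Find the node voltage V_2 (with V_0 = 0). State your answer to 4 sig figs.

Apply KCL at each of the 2 non-ground nodes and solve the resulting linear system.
Node n1: branches {I1, C1, C3, R2, R4, C4, R6, R9, R10, L1, R11} → V_1 = 0.000
Node n2: branches {R1, I1, C1, C2, C3, R2, R3, R4, R5, C4, R6, R7, R8, R10, R11, I2} → V_2 = -0.3546
Source currents: i(L1)=0.3513

-0.3546 V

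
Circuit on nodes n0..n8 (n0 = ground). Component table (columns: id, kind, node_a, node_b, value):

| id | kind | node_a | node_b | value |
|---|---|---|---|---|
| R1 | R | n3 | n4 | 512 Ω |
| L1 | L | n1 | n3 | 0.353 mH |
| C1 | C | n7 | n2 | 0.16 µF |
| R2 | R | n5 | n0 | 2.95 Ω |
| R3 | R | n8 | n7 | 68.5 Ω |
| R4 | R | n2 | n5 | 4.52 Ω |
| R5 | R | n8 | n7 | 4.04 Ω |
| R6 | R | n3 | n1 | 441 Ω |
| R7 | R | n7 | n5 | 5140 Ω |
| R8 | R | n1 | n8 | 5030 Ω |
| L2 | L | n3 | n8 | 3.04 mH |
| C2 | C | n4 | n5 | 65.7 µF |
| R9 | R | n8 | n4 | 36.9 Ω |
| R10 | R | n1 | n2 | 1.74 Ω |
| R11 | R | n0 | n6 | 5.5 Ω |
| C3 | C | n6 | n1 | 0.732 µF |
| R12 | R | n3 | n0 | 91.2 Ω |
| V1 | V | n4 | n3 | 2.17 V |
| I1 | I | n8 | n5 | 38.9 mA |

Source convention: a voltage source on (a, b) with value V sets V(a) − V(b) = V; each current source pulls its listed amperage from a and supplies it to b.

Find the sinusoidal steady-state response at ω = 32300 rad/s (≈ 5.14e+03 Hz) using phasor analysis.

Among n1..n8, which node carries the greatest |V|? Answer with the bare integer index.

Element admittances at ω=32300 rad/s:
  Y(R1) = 0.001953+0.000j S between n3,n4
  Y(L1) = 0.000-0.08770j S between n1,n3
  Y(C1) = 0.000+0.005168j S between n7,n2
  Y(R2) = 0.3390+0.000j S between n5,n0
  Y(R3) = 0.01460+0.000j S between n8,n7
  Y(R4) = 0.2212+0.000j S between n2,n5
  Y(R5) = 0.2475+0.000j S between n8,n7
  Y(R6) = 0.002268+0.000j S between n3,n1
  Y(R7) = 0.0001946+0.000j S between n7,n5
  Y(R8) = 0.0001988+0.000j S between n1,n8
  Y(L2) = 0.000-0.01018j S between n3,n8
  Y(C2) = 0.000+2.122j S between n4,n5
  Y(R9) = 0.02710+0.000j S between n8,n4
  Y(R10) = 0.5747+0.000j S between n1,n2
  Y(R11) = 0.1818+0.000j S between n0,n6
  Y(C3) = 0.000+0.02364j S between n6,n1
  Y(R12) = 0.01096+0.000j S between n3,n0
  V1: constraint V(n4)−V(n3) = 2.17
  I1: injects 0.0389 A into n5 (from n8)
Assemble and solve the 9×9 MNA system:
  V(n1)=-0.2884+0.9833j  V(n2)=-0.1684+0.7042j  V(n3)=-2.102-0.02403j  V(n4)=0.06768-0.02403j  V(n5)=0.1380+0.01179j  V(n6)=-0.1305-0.02053j  V(n7)=-1.570+0.4725j  V(n8)=-1.567+0.4452j
  i(V1)=-0.1245+0.1620j

3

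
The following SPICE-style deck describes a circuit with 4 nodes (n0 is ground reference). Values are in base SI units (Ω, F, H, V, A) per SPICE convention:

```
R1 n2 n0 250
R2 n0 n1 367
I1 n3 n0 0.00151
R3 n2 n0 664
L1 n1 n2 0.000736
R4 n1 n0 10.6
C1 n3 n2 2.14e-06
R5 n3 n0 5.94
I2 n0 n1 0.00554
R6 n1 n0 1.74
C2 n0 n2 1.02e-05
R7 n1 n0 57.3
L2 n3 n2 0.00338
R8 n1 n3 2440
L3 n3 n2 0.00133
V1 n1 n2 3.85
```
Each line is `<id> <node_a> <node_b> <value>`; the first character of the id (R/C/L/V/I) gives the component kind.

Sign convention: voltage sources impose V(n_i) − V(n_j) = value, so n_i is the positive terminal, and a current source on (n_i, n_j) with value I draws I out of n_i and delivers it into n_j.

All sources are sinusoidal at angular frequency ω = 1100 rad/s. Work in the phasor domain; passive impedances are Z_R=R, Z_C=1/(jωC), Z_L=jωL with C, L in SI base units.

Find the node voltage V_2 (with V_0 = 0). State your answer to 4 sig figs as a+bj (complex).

Apply KCL at each of the 3 non-ground nodes and solve the resulting linear system.
Node n1: branches {R2, L1, R4, I2, R6, R7, R8, V1} → V_1 = 0.7631-0.06369j
Node n2: branches {R1, R3, L1, C1, C2, L2, L3, V1} → V_2 = -3.087-0.06369j
Node n3: branches {I1, C1, R5, L2, R8, L3} → V_3 = -3.004+0.4685j
Source currents: i(V1)=-0.5220+4.800j

-3.087-0.06369j V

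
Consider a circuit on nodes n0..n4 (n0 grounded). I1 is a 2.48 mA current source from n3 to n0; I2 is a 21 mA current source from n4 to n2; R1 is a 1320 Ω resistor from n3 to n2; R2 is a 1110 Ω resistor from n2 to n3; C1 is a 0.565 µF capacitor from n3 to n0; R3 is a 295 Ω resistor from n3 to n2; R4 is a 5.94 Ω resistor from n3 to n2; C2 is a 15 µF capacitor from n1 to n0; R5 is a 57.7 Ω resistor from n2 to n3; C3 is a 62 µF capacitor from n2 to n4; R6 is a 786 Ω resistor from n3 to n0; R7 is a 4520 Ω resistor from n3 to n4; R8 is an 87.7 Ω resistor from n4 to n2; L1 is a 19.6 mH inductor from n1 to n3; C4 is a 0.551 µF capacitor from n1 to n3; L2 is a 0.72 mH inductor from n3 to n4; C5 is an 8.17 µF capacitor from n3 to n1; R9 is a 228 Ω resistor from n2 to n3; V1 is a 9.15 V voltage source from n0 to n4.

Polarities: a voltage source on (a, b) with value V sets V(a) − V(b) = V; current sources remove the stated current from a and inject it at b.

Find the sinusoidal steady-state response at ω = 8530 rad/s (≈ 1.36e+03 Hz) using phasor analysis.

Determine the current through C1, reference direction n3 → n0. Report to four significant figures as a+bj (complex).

-0.01155-0.04719j A

Apply KCL at each of the 4 non-ground nodes and solve the resulting linear system.
Node n1: branches {C2, L1, C4, C5} → V_1 = -3.411+0.8347j
Node n2: branches {I2, R1, R2, R3, R4, R5, C3, R8, R9} → V_2 = -8.450+0.4701j
Node n3: branches {I1, R1, R2, C1, R3, R4, R5, R6, R7, L1, C4, L2, C5, R9} → V_3 = -9.791+2.396j
Node n4: branches {I2, C3, R7, R8, L2, V1} → V_4 = -9.150+0.000j
Source currents: i(V1)=-0.1283-0.4806j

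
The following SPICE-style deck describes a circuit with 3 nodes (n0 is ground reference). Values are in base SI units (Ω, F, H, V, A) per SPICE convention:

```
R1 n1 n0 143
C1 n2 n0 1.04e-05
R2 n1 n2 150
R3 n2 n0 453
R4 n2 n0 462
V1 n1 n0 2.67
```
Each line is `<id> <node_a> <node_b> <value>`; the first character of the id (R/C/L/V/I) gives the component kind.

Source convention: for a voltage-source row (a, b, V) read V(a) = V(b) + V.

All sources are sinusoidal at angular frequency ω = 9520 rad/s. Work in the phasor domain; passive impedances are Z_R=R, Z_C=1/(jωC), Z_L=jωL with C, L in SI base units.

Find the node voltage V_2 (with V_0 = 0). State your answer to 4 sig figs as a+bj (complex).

0.01980-0.1776j V

Element admittances at ω=9520 rad/s:
  Y(R1) = 0.006993+0.000j S between n1,n0
  Y(C1) = 0.000+0.09901j S between n2,n0
  Y(R2) = 0.006667+0.000j S between n1,n2
  Y(R3) = 0.002208+0.000j S between n2,n0
  Y(R4) = 0.002165+0.000j S between n2,n0
  V1: constraint V(n1)−V(n0) = 2.67
Assemble and solve the 3×3 MNA system:
  V(n1)=2.670+0.000j  V(n2)=0.01980-0.1776j
  i(V1)=-0.03634-0.001184j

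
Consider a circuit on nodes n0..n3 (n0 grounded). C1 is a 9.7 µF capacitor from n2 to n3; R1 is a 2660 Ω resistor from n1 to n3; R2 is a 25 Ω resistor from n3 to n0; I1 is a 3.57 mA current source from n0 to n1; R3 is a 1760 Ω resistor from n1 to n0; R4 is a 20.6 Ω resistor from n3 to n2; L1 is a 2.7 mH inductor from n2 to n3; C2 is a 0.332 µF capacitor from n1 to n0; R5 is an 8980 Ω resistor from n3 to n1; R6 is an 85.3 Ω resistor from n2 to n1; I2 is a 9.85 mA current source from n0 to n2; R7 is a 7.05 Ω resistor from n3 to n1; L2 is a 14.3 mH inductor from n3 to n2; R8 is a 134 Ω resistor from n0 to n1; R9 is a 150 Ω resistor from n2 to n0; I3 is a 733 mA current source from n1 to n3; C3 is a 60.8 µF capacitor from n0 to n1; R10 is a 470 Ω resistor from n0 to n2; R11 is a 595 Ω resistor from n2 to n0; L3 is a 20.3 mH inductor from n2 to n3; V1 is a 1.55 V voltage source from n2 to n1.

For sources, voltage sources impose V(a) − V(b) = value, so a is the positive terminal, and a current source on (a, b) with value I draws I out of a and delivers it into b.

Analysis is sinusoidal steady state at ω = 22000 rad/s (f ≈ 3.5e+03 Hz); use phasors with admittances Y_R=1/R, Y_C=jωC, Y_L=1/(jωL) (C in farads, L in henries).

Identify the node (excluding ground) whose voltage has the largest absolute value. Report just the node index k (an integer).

Element admittances at ω=22000 rad/s:
  Y(C1) = 0.000+0.2134j S between n2,n3
  Y(R1) = 0.0003759+0.000j S between n1,n3
  Y(R2) = 0.04000+0.000j S between n3,n0
  I1: injects 0.00357 A into n1 (from n0)
  Y(R3) = 0.0005682+0.000j S between n1,n0
  Y(R4) = 0.04854+0.000j S between n3,n2
  Y(L1) = 0.000-0.01684j S between n2,n3
  Y(C2) = 0.000+0.007304j S between n1,n0
  Y(R5) = 0.0001114+0.000j S between n3,n1
  Y(R6) = 0.01172+0.000j S between n2,n1
  I2: injects 0.00985 A into n2 (from n0)
  Y(R7) = 0.1418+0.000j S between n3,n1
  Y(L2) = 0.000-0.003179j S between n3,n2
  Y(R8) = 0.007463+0.000j S between n0,n1
  Y(R9) = 0.006667+0.000j S between n2,n0
  I3: injects 0.733 A into n3 (from n1)
  Y(C3) = 0.000+1.338j S between n0,n1
  Y(R10) = 0.002128+0.000j S between n0,n2
  Y(R11) = 0.001681+0.000j S between n2,n0
  Y(L3) = 0.000-0.002239j S between n2,n3
  V1: constraint V(n2)−V(n1) = 1.55
Assemble and solve the 4×4 MNA system:
  V(n1)=0.02506+0.08342j  V(n2)=1.575+0.08342j  V(n3)=2.723-0.8813j
  i(V1)=0.2153+0.1717j

3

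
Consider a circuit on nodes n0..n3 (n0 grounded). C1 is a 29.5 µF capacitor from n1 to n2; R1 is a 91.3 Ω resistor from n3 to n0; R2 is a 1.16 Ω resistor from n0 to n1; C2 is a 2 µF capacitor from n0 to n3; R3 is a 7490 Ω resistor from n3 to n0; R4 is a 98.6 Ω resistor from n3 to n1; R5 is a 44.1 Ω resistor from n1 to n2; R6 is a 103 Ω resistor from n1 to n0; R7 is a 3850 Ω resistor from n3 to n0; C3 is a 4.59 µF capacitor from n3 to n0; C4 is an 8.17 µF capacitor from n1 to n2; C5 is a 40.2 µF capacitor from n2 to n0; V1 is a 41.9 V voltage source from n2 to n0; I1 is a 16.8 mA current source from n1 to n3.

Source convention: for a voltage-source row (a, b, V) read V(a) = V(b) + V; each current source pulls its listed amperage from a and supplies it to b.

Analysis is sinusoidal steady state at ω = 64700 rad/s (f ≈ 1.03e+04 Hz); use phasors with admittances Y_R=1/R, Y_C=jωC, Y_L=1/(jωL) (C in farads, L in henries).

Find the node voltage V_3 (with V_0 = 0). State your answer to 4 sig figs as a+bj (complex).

0.3624-0.9000j V

Element admittances at ω=64700 rad/s:
  Y(C1) = 0.000+1.909j S between n1,n2
  Y(R1) = 0.01095+0.000j S between n3,n0
  Y(R2) = 0.8621+0.000j S between n0,n1
  Y(C2) = 0.000+0.1294j S between n0,n3
  Y(R3) = 0.0001335+0.000j S between n3,n0
  Y(R4) = 0.01014+0.000j S between n3,n1
  Y(R5) = 0.02268+0.000j S between n1,n2
  Y(R6) = 0.009709+0.000j S between n1,n0
  Y(R7) = 0.0002597+0.000j S between n3,n0
  Y(C3) = 0.000+0.2970j S between n3,n0
  Y(C4) = 0.000+0.5286j S between n1,n2
  Y(C5) = 0.000+2.601j S between n2,n0
  V1: constraint V(n2)−V(n0) = 41.9
  I1: injects 0.0168 A into n3 (from n1)
Assemble and solve the 4×4 MNA system:
  V(n1)=36.95+13.33j  V(n2)=41.90+0.000j  V(n3)=0.3624-0.9000j
  i(V1)=-32.60-120.7j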